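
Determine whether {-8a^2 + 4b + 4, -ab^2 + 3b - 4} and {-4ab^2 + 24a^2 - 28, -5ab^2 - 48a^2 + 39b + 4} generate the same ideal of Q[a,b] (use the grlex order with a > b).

Equality of ideals is decidable: compute both reduced Gröbner bases (unique for the ordering) and check whether they agree.
Buchberger on the first generating set:
f_1 = -8a^2 + 4b + 4, LT = a^2.
f_2 = -ab^2 + 3b - 4, LT = ab^2.

S(f_1,f_2): lcm = a^2b^2. S = -1/2b^3 + 3ab - 1/2b^2 - 4a.
  leading term b^3: no divisor's leading term divides it; move -1/2b^3 to the remainder.
  leading term ab: no divisor's leading term divides it; move 3ab to the remainder.
  leading term b^2: no divisor's leading term divides it; move -1/2b^2 to the remainder.
  leading term a: no divisor's leading term divides it; move -4a to the remainder.
  remainder -1/2b^3 + 3ab - 1/2b^2 - 4a ≠ 0; add g_3 = -1/2b^3 + 3ab - 1/2b^2 - 4a to the basis.

The other S-polynomials (S(f_1,g_3), S(f_2,g_3)) all reduce to 0 modulo the current basis, so we have a Gröbner basis.
Inter-reduce: drop elements whose leading term is divisible by another's, tail-reduce, and make monic.
Reduced Gröbner basis: {ab^2 - 3b + 4, b^3 - 6ab + b^2 + 8a, a^2 - 1/2b - 1/2}.

Buchberger on the second generating set:
h_1 = -4ab^2 + 24a^2 - 28, LT = ab^2.
h_2 = -5ab^2 - 48a^2 + 39b + 4, LT = ab^2.

S(h_1,h_2): lcm = ab^2. S = -78/5a^2 + 39/5b + 39/5.
  leading term a^2: no divisor's leading term divides it; move -78/5a^2 to the remainder.
  leading term b: no divisor's leading term divides it; move 39/5b to the remainder.
  leading term 1: no divisor's leading term divides it; move 39/5 to the remainder.
  remainder -78/5a^2 + 39/5b + 39/5 ≠ 0; add k_3 = -78/5a^2 + 39/5b + 39/5 to the basis.

S(h_1,k_3): lcm = a^2b^2. S = -6a^3 + 1/2b^3 + 1/2b^2 + 7a.
  leading term a^3: subtract (5/13a)·k_3 from -6a^3 + 1/2b^3 + 1/2b^2 + 7a → 1/2b^3 - 3ab + 1/2b^2 + 4a
  leading term b^3: no divisor's leading term divides it; move 1/2b^3 to the remainder.
  leading term ab: no divisor's leading term divides it; move -3ab to the remainder.
  leading term b^2: no divisor's leading term divides it; move 1/2b^2 to the remainder.
  leading term a: no divisor's leading term divides it; move 4a to the remainder.
  remainder 1/2b^3 - 3ab + 1/2b^2 + 4a ≠ 0; add k_4 = 1/2b^3 - 3ab + 1/2b^2 + 4a to the basis.

The other S-polynomials (S(h_2,k_3), S(h_1,k_4), S(h_2,k_4), S(k_3,k_4)) all reduce to 0 modulo the current basis, so we have a Gröbner basis.
Inter-reduce: drop elements whose leading term is divisible by another's, tail-reduce, and make monic.
Reduced Gröbner basis: {ab^2 - 3b + 4, b^3 - 6ab + b^2 + 8a, a^2 - 1/2b - 1/2}.

These coincide, so the ideals are equal.
The same test decides containment: I ⊆ J iff every generator of I reduces to 0 modulo a Gröbner basis of J.

Yes, the ideals are equal.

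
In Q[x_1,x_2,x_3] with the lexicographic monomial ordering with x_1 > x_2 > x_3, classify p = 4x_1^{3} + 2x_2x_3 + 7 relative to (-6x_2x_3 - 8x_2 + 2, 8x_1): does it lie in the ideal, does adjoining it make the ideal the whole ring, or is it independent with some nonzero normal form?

First compute the reduced Gröbner basis of I by Buchberger's algorithm.
f_1 = -6x_2x_3 - 8x_2 + 2, LT = x_2x_3.
f_2 = 8x_1, LT = x_1.

The S-polynomials (S(f_1,f_2)) all reduce to 0 modulo the current basis, so we have a Gröbner basis.
Inter-reduce: drop elements whose leading term is divisible by another's, tail-reduce, and make monic.
Reduced Gröbner basis: {x_1, x_2x_3 + \tfrac{4}{3}x_2 - \tfrac{1}{3}}.
Label its elements g_1 = x_1, g_2 = x_2x_3 + \tfrac{4}{3}x_2 - \tfrac{1}{3}.

Reduce p = 4x_1^{3} + 2x_2x_3 + 7 modulo G:
  leading term x_1^{3}: subtract (4x_1^{2})·g_1 from 4x_1^{3} + 2x_2x_3 + 7 → 2x_2x_3 + 7
  leading term x_2x_3: subtract (2)·g_2 from 2x_2x_3 + 7 → -\tfrac{8}{3}x_2 + \tfrac{23}{3}
  leading term x_2: no divisor's leading term divides it; move -\tfrac{8}{3}x_2 to the remainder.
  leading term 1: no divisor's leading term divides it; move \tfrac{23}{3} to the remainder.
  normal form = -\tfrac{8}{3}x_2 + \tfrac{23}{3}.
The normal form is nonzero, so p ∉ I. Since p minus its normal form lies in I, I + (p) = I + (r) where r = -\tfrac{8}{3}x_2 + \tfrac{23}{3}; decide whether this ideal is the whole ring.
Run Buchberger on G together with r (pairs among the g_i already reduce to 0 since G is a Gröbner basis):
g_1 = x_1, LT = x_1.
g_2 = x_2x_3 + \tfrac{4}{3}x_2 - \tfrac{1}{3}, LT = x_2x_3.
r = -\tfrac{8}{3}x_2 + \tfrac{23}{3}, LT = x_2.

S(g_2,r): lcm = x_2x_3. S = \tfrac{4}{3}x_2 + \tfrac{23}{8}x_3 - \tfrac{1}{3}.
  leading term x_2: subtract (-\tfrac{1}{2})·r from \tfrac{4}{3}x_2 + \tfrac{23}{8}x_3 - \tfrac{1}{3} → \tfrac{23}{8}x_3 + \tfrac{7}{2}
  leading term x_3: no divisor's leading term divides it; move \tfrac{23}{8}x_3 to the remainder.
  leading term 1: no divisor's leading term divides it; move \tfrac{7}{2} to the remainder.
  remainder \tfrac{23}{8}x_3 + \tfrac{7}{2} ≠ 0; add m_4 = \tfrac{23}{8}x_3 + \tfrac{7}{2} to the basis.

The other S-polynomials (S(g_1,g_2), S(g_1,r), S(g_1,m_4), S(g_2,m_4), S(r,m_4)) all reduce to 0 modulo the current basis, so we have a Gröbner basis.
Inter-reduce: drop elements whose leading term is divisible by another's, tail-reduce, and make monic.
Reduced Gröbner basis: {x_1, x_2 - \tfrac{23}{8}, x_3 + \tfrac{28}{23}}.
The reduced Gröbner basis of I + (p) is {x_1, x_2 - \tfrac{23}{8}, x_3 + \tfrac{28}{23}} ≠ {1}, a proper ideal, so the enlarged system stays consistent: p is independent of I, with normal form -\tfrac{8}{3}x_2 + \tfrac{23}{3}.

The remainder on division by a Gröbner basis is unique — it is the normal form.

4x_1^{3} + 2x_2x_3 + 7 is independent of I; its normal form modulo I is -\tfrac{8}{3}x_2 + \tfrac{23}{3}.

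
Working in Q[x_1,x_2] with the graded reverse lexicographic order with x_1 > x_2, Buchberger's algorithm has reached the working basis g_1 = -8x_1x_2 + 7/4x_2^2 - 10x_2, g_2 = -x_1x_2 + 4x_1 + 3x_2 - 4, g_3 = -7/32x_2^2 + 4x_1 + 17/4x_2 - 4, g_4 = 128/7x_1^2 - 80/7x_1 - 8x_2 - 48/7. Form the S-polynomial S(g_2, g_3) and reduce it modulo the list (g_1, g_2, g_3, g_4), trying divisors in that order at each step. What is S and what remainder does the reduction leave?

S(g_2, g_3) = 128/7x_1^2 + 108/7x_1x_2 - 3x_2^2 - 128/7x_1 + 4x_2; remainder on division = 0.

lcm(LM(g_2), LM(g_3)) = x_1x_2^2.
S = (lcm/LT(g_2))·g_2 − (lcm/LT(g_3))·g_3 = 128/7x_1^2 + 108/7x_1x_2 - 3x_2^2 - 128/7x_1 + 4x_2.
Reduce S modulo (g_1, g_2, g_3, g_4) in that order:
  leading term x_1^2: subtract (1)·g_4 from 128/7x_1^2 + 108/7x_1x_2 - 3x_2^2 - 128/7x_1 + 4x_2 → 108/7x_1x_2 - 3x_2^2 - 48/7x_1 + 12x_2 + 48/7
  leading term x_1x_2: subtract (-27/14)·g_1 from 108/7x_1x_2 - 3x_2^2 - 48/7x_1 + 12x_2 + 48/7 → 3/8x_2^2 - 48/7x_1 - 51/7x_2 + 48/7
  leading term x_2^2: subtract (-12/7)·g_3 from 3/8x_2^2 - 48/7x_1 - 51/7x_2 + 48/7 → 0
The remainder is 0, so this S-polynomial contributes no new basis element.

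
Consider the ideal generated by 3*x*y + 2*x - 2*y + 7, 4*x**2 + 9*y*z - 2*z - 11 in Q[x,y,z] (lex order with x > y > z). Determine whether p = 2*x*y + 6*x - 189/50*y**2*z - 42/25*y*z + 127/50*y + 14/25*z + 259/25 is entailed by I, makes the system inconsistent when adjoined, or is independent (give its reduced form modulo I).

2*x*y + 6*x - 189/50*y**2*z - 42/25*y*z + 127/50*y + 14/25*z + 259/25 lies in I (it reduces to 0).

First compute the reduced Gröbner basis of I by Buchberger's algorithm.
f_1 = 3*x*y + 2*x - 2*y + 7, LT = x*y.
f_2 = 4*x**2 + 9*y*z - 2*z - 11, LT = x**2.

S(f_1,f_2): lcm = x**2*y. S = 2/3*x**2 - 2/3*x*y + 7/3*x - 9/4*y**2*z + 1/2*y*z + 11/4*y.
  leading term x**2: subtract (1/6)·f_2 from 2/3*x**2 - 2/3*x*y + 7/3*x - 9/4*y**2*z + 1/2*y*z + 11/4*y → -2/3*x*y + 7/3*x - 9/4*y**2*z - y*z + 11/4*y + 1/3*z + 11/6
  leading term x*y: subtract (-2/9)·f_1 from -2/3*x*y + 7/3*x - 9/4*y**2*z - y*z + 11/4*y + 1/3*z + 11/6 → 25/9*x - 9/4*y**2*z - y*z + 83/36*y + 1/3*z + 61/18
  leading term x: no divisor's leading term divides it; move 25/9*x to the remainder.
  leading term y**2*z: no divisor's leading term divides it; move -9/4*y**2*z to the remainder.
  leading term y*z: no divisor's leading term divides it; move -y*z to the remainder.
  leading term y: no divisor's leading term divides it; move 83/36*y to the remainder.
  leading term z: no divisor's leading term divides it; move 1/3*z to the remainder.
  leading term 1: no divisor's leading term divides it; move 61/18 to the remainder.
  remainder 25/9*x - 9/4*y**2*z - y*z + 83/36*y + 1/3*z + 61/18 ≠ 0; add h_3 = 25/9*x - 9/4*y**2*z - y*z + 83/36*y + 1/3*z + 61/18 to the basis.

S(f_1,h_3): lcm = x*y. S = 2/3*x + 81/100*y**3*z + 9/25*y**2*z - 83/100*y**2 - 3/25*y*z - 283/150*y + 7/3.
  leading term x: subtract (6/25)·h_3 from 2/3*x + 81/100*y**3*z + 9/25*y**2*z - 83/100*y**2 - 3/25*y*z - 283/150*y + 7/3 → 81/100*y**3*z + 9/10*y**2*z - 83/100*y**2 + 3/25*y*z - 61/25*y - 2/25*z + 38/25
  leading term y**3*z: no divisor's leading term divides it; move 81/100*y**3*z to the remainder.
  leading term y**2*z: no divisor's leading term divides it; move 9/10*y**2*z to the remainder.
  leading term y**2: no divisor's leading term divides it; move -83/100*y**2 to the remainder.
  leading term y*z: no divisor's leading term divides it; move 3/25*y*z to the remainder.
  leading term y: no divisor's leading term divides it; move -61/25*y to the remainder.
  leading term z: no divisor's leading term divides it; move -2/25*z to the remainder.
  leading term 1: no divisor's leading term divides it; move 38/25 to the remainder.
  remainder 81/100*y**3*z + 9/10*y**2*z - 83/100*y**2 + 3/25*y*z - 61/25*y - 2/25*z + 38/25 ≠ 0; add h_4 = 81/100*y**3*z + 9/10*y**2*z - 83/100*y**2 + 3/25*y*z - 61/25*y - 2/25*z + 38/25 to the basis.

S(f_2,h_3): lcm = x**2. S = 81/100*x*y**2*z + 9/25*x*y*z - 83/100*x*y - 3/25*x*z - 61/50*x + 9/4*y*z - 1/2*z - 11/4.
  leading term x*y**2*z: subtract (27/100*y*z)·f_1 from 81/100*x*y**2*z + 9/25*x*y*z - 83/100*x*y - 3/25*x*z - 61/50*x + 9/4*y*z - 1/2*z - 11/4 → -9/50*x*y*z - 83/100*x*y - 3/25*x*z - 61/50*x + 27/50*y**2*z + 9/25*y*z - 1/2*z - 11/4
  leading term x*y*z: subtract (-3/50*z)·f_1 from -9/50*x*y*z - 83/100*x*y - 3/25*x*z - 61/50*x + 27/50*y**2*z + 9/25*y*z - 1/2*z - 11/4 → -83/100*x*y - 61/50*x + 27/50*y**2*z + 6/25*y*z - 2/25*z - 11/4
  leading term x*y: subtract (-83/300)·f_1 from -83/100*x*y - 61/50*x + 27/50*y**2*z + 6/25*y*z - 2/25*z - 11/4 → -2/3*x + 27/50*y**2*z + 6/25*y*z - 83/150*y - 2/25*z - 61/75
  leading term x: subtract (-6/25)·h_3 from -2/3*x + 27/50*y**2*z + 6/25*y*z - 83/150*y - 2/25*z - 61/75 → 0
  remainder 0.

S(f_1,h_4): lcm = x*y**3*z. S = -4/9*x*y**2*z + 83/81*x*y**2 - 4/27*x*y*z + 244/81*x*y + 8/81*x*z - 152/81*x - 2/3*y**3*z + 7/3*y**2*z.
  leading term x*y**2*z: subtract (-4/27*y*z)·f_1 from -4/9*x*y**2*z + 83/81*x*y**2 - 4/27*x*y*z + 244/81*x*y + 8/81*x*z - 152/81*x - 2/3*y**3*z + 7/3*y**2*z → 83/81*x*y**2 + 4/27*x*y*z + 244/81*x*y + 8/81*x*z - 152/81*x - 2/3*y**3*z + 55/27*y**2*z + 28/27*y*z
  leading term x*y**2: subtract (83/243*y)·f_1 from 83/81*x*y**2 + 4/27*x*y*z + 244/81*x*y + 8/81*x*z - 152/81*x - 2/3*y**3*z + 55/27*y**2*z + 28/27*y*z → 4/27*x*y*z + 566/243*x*y + 8/81*x*z - 152/81*x - 2/3*y**3*z + 55/27*y**2*z + 166/243*y**2 + 28/27*y*z - 581/243*y
  leading term x*y*z: subtract (4/81*z)·f_1 from 4/27*x*y*z + 566/243*x*y + 8/81*x*z - 152/81*x - 2/3*y**3*z + 55/27*y**2*z + 166/243*y**2 + 28/27*y*z - 581/243*y → 566/243*x*y - 152/81*x - 2/3*y**3*z + 55/27*y**2*z + 166/243*y**2 + 92/81*y*z - 581/243*y - 28/81*z
  leading term x*y: subtract (566/729)·f_1 from 566/243*x*y - 152/81*x - 2/3*y**3*z + 55/27*y**2*z + 166/243*y**2 + 92/81*y*z - 581/243*y - 28/81*z → -2500/729*x - 2/3*y**3*z + 55/27*y**2*z + 166/243*y**2 + 92/81*y*z - 611/729*y - 28/81*z - 3962/729
  leading term x: subtract (-100/81)·h_3 from -2500/729*x - 2/3*y**3*z + 55/27*y**2*z + 166/243*y**2 + 92/81*y*z - 611/729*y - 28/81*z - 3962/729 → -2/3*y**3*z - 20/27*y**2*z + 166/243*y**2 - 8/81*y*z + 488/243*y + 16/243*z - 304/243
  leading term y**3*z: subtract (-200/243)·h_4 from -2/3*y**3*z - 20/27*y**2*z + 166/243*y**2 - 8/81*y*z + 488/243*y + 16/243*z - 304/243 → 0
  remainder 0.

S(f_2,h_4): leading monomials are coprime, so the S-polynomial reduces to 0 (Buchberger's first criterion).
S(h_3,h_4): leading monomials are coprime, so the S-polynomial reduces to 0 (Buchberger's first criterion).
Every S-polynomial of the final basis reduces to 0, so we have a Gröbner basis.
Inter-reduce: drop elements whose leading term is divisible by another's, tail-reduce, and make monic.
Reduced Gröbner basis: {x - 81/100*y**2*z - 9/25*y*z + 83/100*y + 3/25*z + 61/50, y**3*z + 10/9*y**2*z - 83/81*y**2 + 4/27*y*z - 244/81*y - 8/81*z + 152/81}.
Label its elements g_1 = x - 81/100*y**2*z - 9/25*y*z + 83/100*y + 3/25*z + 61/50, g_2 = y**3*z + 10/9*y**2*z - 83/81*y**2 + 4/27*y*z - 244/81*y - 8/81*z + 152/81.

Reduce p = 2*x*y + 6*x - 189/50*y**2*z - 42/25*y*z + 127/50*y + 14/25*z + 259/25 modulo G:
  leading term x*y: subtract (2*y)·g_1 from 2*x*y + 6*x - 189/50*y**2*z - 42/25*y*z + 127/50*y + 14/25*z + 259/25 → 6*x + 81/50*y**3*z - 153/50*y**2*z - 83/50*y**2 - 48/25*y*z + 1/10*y + 14/25*z + 259/25
  leading term x: subtract (6)·g_1 from 6*x + 81/50*y**3*z - 153/50*y**2*z - 83/50*y**2 - 48/25*y*z + 1/10*y + 14/25*z + 259/25 → 81/50*y**3*z + 9/5*y**2*z - 83/50*y**2 + 6/25*y*z - 122/25*y - 4/25*z + 76/25
  leading term y**3*z: subtract (81/50)·g_2 from 81/50*y**3*z + 9/5*y**2*z - 83/50*y**2 + 6/25*y*z - 122/25*y - 4/25*z + 76/25 → 0
  normal form = 0.
Since the normal form is 0, p ∈ I.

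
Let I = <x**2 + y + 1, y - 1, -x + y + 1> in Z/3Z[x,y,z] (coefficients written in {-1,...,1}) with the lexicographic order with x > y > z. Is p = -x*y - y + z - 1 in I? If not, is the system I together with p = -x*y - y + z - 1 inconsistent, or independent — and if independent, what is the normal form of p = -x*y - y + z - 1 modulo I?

First compute the reduced Gröbner basis of I by Buchberger's algorithm.
f_1 = x**2 + y + 1, LT = x**2.
f_2 = y - 1, LT = y.
f_3 = -x + y + 1, LT = x.

The S-polynomials (S(f_1,f_2), S(f_1,f_3), S(f_2,f_3)) all reduce to 0 modulo the current basis, so we have a Gröbner basis.
Inter-reduce: drop elements whose leading term is divisible by another's, tail-reduce, and make monic.
Reduced Gröbner basis: {x + 1, y - 1}.
Label its elements g_1 = x + 1, g_2 = y - 1.

Reduce p = -x*y - y + z - 1 modulo G:
  leading term x*y: subtract (-y)·g_1 from -x*y - y + z - 1 → z - 1
  leading term z: no divisor's leading term divides it; move z to the remainder.
  leading term 1: no divisor's leading term divides it; move -1 to the remainder.
  normal form = z - 1.
The normal form is nonzero, so p ∉ I. Since p minus its normal form lies in I, I + (p) = I + (r) where r = z - 1; decide whether this ideal is the whole ring.
Run Buchberger on G together with r (pairs among the g_i already reduce to 0 since G is a Gröbner basis):
g_1 = x + 1, LT = x.
g_2 = y - 1, LT = y.
r = z - 1, LT = z.

The S-polynomials (S(g_1,g_2), S(g_1,r), S(g_2,r)) all reduce to 0 modulo the current basis, so we have a Gröbner basis.
Inter-reduce: drop elements whose leading term is divisible by another's, tail-reduce, and make monic.
Reduced Gröbner basis: {x + 1, y - 1, z - 1}.
The reduced Gröbner basis of I + (p) is {x + 1, y - 1, z - 1} ≠ {1}, a proper ideal, so the enlarged system stays consistent: p is independent of I, with normal form z - 1.

-x*y - y + z - 1 is independent of I; its normal form modulo I is z - 1.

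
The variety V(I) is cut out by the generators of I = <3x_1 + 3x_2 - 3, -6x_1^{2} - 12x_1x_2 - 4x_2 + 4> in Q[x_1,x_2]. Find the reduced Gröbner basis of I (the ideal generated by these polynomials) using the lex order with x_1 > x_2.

f_1 = 3x_1 + 3x_2 - 3, LT = x_1.
f_2 = -6x_1^{2} - 12x_1x_2 - 4x_2 + 4, LT = x_1^{2}.

S(f_1,f_2): lcm = x_1^{2}. S = -x_1x_2 - x_1 - \tfrac{2}{3}x_2 + \tfrac{2}{3}.
  leading term x_1x_2: subtract (-\tfrac{1}{3}x_2)·f_1 from -x_1x_2 - x_1 - \tfrac{2}{3}x_2 + \tfrac{2}{3} → -x_1 + x_2^{2} - \tfrac{5}{3}x_2 + \tfrac{2}{3}
  leading term x_1: subtract (-\tfrac{1}{3})·f_1 from -x_1 + x_2^{2} - \tfrac{5}{3}x_2 + \tfrac{2}{3} → x_2^{2} - \tfrac{2}{3}x_2 - \tfrac{1}{3}
  leading term x_2^{2}: no divisor's leading term divides it; move x_2^{2} to the remainder.
  leading term x_2: no divisor's leading term divides it; move -\tfrac{2}{3}x_2 to the remainder.
  leading term 1: no divisor's leading term divides it; move -\tfrac{1}{3} to the remainder.
  remainder x_2^{2} - \tfrac{2}{3}x_2 - \tfrac{1}{3} ≠ 0; add g_3 = x_2^{2} - \tfrac{2}{3}x_2 - \tfrac{1}{3} to the basis.

The other S-polynomials (S(f_1,g_3), S(f_2,g_3)) all reduce to 0 modulo the current basis, so we have a Gröbner basis.
Inter-reduce: drop elements whose leading term is divisible by another's, tail-reduce, and make monic.

G = {x_1 + x_2 - 1, x_2^{2} - \tfrac{2}{3}x_2 - \tfrac{1}{3}}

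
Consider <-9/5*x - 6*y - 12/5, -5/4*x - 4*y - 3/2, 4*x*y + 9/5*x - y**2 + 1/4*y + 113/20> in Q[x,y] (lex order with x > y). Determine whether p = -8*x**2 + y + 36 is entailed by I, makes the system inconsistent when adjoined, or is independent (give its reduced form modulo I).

First compute the reduced Gröbner basis of I by Buchberger's algorithm.
f_1 = -9/5*x - 6*y - 12/5, LT = x.
f_2 = -5/4*x - 4*y - 3/2, LT = x.
f_3 = 4*x*y + 9/5*x - y**2 + 1/4*y + 113/20, LT = x*y.

S(f_1,f_2): lcm = x. S = 2/15*y + 2/15.
  leading term y: no divisor's leading term divides it; move 2/15*y to the remainder.
  leading term 1: no divisor's leading term divides it; move 2/15 to the remainder.
  remainder 2/15*y + 2/15 ≠ 0; add h_4 = 2/15*y + 2/15 to the basis.

The other S-polynomials (S(f_1,f_3), S(f_2,f_3), S(f_1,h_4), S(f_2,h_4), S(f_3,h_4)) all reduce to 0 modulo the current basis, so we have a Gröbner basis.
Inter-reduce: drop elements whose leading term is divisible by another's, tail-reduce, and make monic.
Reduced Gröbner basis: {x - 2, y + 1}.
Label its elements g_1 = x - 2, g_2 = y + 1.

Reduce p = -8*x**2 + y + 36 modulo G:
  leading term x**2: subtract (-8*x)·g_1 from -8*x**2 + y + 36 → -16*x + y + 36
  leading term x: subtract (-16)·g_1 from -16*x + y + 36 → y + 4
  leading term y: subtract (1)·g_2 from y + 4 → 3
  leading term 1: no divisor's leading term divides it; move 3 to the remainder.
  normal form = 3.
The normal form is nonzero, so p ∉ I. Since p minus its normal form lies in I, I + (p) = I + (r) where r = 3; decide whether this ideal is the whole ring.
Here r = 3 is a nonzero constant, hence a unit: 1 ∈ I + (p), the Gröbner basis of I + (p) is {1}, and the enlarged system has no common solution — adjoining p is inconsistent.

Adjoining -8*x**2 + y + 36 makes the ideal the whole ring: the system is inconsistent.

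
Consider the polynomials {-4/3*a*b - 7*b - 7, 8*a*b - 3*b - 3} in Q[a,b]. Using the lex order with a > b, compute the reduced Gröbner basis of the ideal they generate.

G = {a, b + 1}

f_1 = -4/3*a*b - 7*b - 7, LT = a*b.
f_2 = 8*a*b - 3*b - 3, LT = a*b.

S(f_1,f_2): lcm = a*b. S = 45/8*b + 45/8.
  reduce S modulo (f_1, f_2):
  remainder 45/8*b + 45/8 ≠ 0; add g_3 = 45/8*b + 45/8 to the basis.

S(f_1,g_3): lcm = a*b. S = -a + 21/4*b + 21/4.
  reduce S modulo (f_1, f_2, g_3):
  remainder -a ≠ 0; add g_4 = -a to the basis.

The other S-polynomials (S(f_2,g_3), S(f_1,g_4), S(f_2,g_4), S(g_3,g_4)) all reduce to 0 modulo the current basis, so we have a Gröbner basis.
Inter-reduce: drop elements whose leading term is divisible by another's, tail-reduce, and make monic.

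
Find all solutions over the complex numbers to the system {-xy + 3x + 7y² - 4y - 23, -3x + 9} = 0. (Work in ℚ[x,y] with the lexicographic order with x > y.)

Compute a lex Gröbner basis by Buchberger's algorithm.
f_1 = -xy + 3x + 7y² - 4y - 23, LT = xy.
f_2 = -3x + 9, LT = x.

S(f_1,f_2): lcm = xy. S = -3x - 7y² + 7y + 23.
  leading term x: subtract (1)·f_2 from -3x - 7y² + 7y + 23 → -7y² + 7y + 14
  leading term y²: no divisor's leading term divides it; move -7y² to the remainder.
  leading term y: no divisor's leading term divides it; move 7y to the remainder.
  leading term 1: no divisor's leading term divides it; move 14 to the remainder.
  remainder -7y² + 7y + 14 ≠ 0; add h_3 = -7y² + 7y + 14 to the basis.

S(f_1,h_3): lcm = xy². S = -2xy + 2x - 7y³ + 4y² + 23y.
  leading term xy: subtract (2)·f_1 from -2xy + 2x - 7y³ + 4y² + 23y → -4x - 7y³ - 10y² + 31y + 46
  leading term x: subtract (4/3)·f_2 from -4x - 7y³ - 10y² + 31y + 46 → -7y³ - 10y² + 31y + 34
  leading term y³: subtract (y)·h_3 from -7y³ - 10y² + 31y + 34 → -17y² + 17y + 34
  leading term y²: subtract (17/7)·h_3 from -17y² + 17y + 34 → 0
  remainder 0.

S(f_2,h_3): leading monomials are coprime, so the S-polynomial reduces to 0 (Buchberger's first criterion).
Every S-polynomial of the final basis reduces to 0, so we have a Gröbner basis.
Inter-reduce: drop elements whose leading term is divisible by another's, tail-reduce, and make monic.
Reduced Gröbner basis: {x - 3, y² - y - 2}.

Elimination: the polynomial y² - y - 2 lies in the elimination ideal for y, so y ∈ {-1, 2}. For each such y, the remaining basis elements (now univariate) give the rest of the solution.
  y = -1: the earlier basis element becomes x - 3 = 0, giving x = 3 — point (3, -1).
  y = 2: the earlier basis element becomes x - 3 = 0, giving x = 3 — point (3, 2).
Check: every point annihilates each of the original generators.
Zero-dimensionality of the ideal guarantees finitely many solutions over ℂ.

{(3, -1), (3, 2)}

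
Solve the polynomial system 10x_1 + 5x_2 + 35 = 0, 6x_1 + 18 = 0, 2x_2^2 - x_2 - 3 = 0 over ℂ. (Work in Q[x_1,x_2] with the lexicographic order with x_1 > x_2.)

{(-3, -1)}

Compute a lex Gröbner basis by Buchberger's algorithm.
f_1 = 10x_1 + 5x_2 + 35, LT = x_1.
f_2 = 6x_1 + 18, LT = x_1.
f_3 = 2x_2^2 - x_2 - 3, LT = x_2^2.

S(f_1,f_2): lcm = x_1. S = 1/2x_2 + 1/2.
  reduce S modulo (f_1, f_2, f_3):
  remainder 1/2x_2 + 1/2 ≠ 0; add h_4 = 1/2x_2 + 1/2 to the basis.

The other S-polynomials (S(f_1,f_3), S(f_2,f_3), S(f_1,h_4), S(f_2,h_4), S(f_3,h_4)) all reduce to 0 modulo the current basis, so we have a Gröbner basis.
Inter-reduce: drop elements whose leading term is divisible by another's, tail-reduce, and make monic.
Reduced Gröbner basis: {x_1 + 3, x_2 + 1}.

From the last basis element, x_2 + 1 = 0, so x_2 takes values in {-1}. Each choice, substituted upward through the basis, yields the corresponding point(s) of the solution set.
  x_2 = -1: the earlier basis element becomes x_1 + 3 = 0, giving x_1 = -3 — point (-3, -1).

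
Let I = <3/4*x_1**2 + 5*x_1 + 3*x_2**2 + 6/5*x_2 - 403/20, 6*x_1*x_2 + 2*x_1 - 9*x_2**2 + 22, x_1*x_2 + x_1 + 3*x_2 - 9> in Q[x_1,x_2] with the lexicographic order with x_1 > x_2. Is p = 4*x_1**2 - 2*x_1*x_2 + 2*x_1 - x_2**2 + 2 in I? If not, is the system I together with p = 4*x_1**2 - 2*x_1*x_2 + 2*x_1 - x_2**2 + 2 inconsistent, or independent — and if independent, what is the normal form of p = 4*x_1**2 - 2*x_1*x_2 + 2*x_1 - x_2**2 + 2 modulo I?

First compute the reduced Gröbner basis of I by Buchberger's algorithm.
f_1 = 3/4*x_1**2 + 5*x_1 + 3*x_2**2 + 6/5*x_2 - 403/20, LT = x_1**2.
f_2 = 6*x_1*x_2 + 2*x_1 - 9*x_2**2 + 22, LT = x_1*x_2.
f_3 = x_1*x_2 + x_1 + 3*x_2 - 9, LT = x_1*x_2.

S(f_1,f_2): lcm = x_1**2*x_2. S = -1/3*x_1**2 + 3/2*x_1*x_2**2 + 20/3*x_1*x_2 - 11/3*x_1 + 4*x_2**3 + 8/5*x_2**2 - 403/15*x_2.
  leading term x_1**2: subtract (-4/9)·f_1 from -1/3*x_1**2 + 3/2*x_1*x_2**2 + 20/3*x_1*x_2 - 11/3*x_1 + 4*x_2**3 + 8/5*x_2**2 - 403/15*x_2 → 3/2*x_1*x_2**2 + 20/3*x_1*x_2 - 13/9*x_1 + 4*x_2**3 + 44/15*x_2**2 - 79/3*x_2 - 403/45
  leading term x_1*x_2**2: subtract (1/4*x_2)·f_2 from 3/2*x_1*x_2**2 + 20/3*x_1*x_2 - 13/9*x_1 + 4*x_2**3 + 44/15*x_2**2 - 79/3*x_2 - 403/45 → 37/6*x_1*x_2 - 13/9*x_1 + 25/4*x_2**3 + 44/15*x_2**2 - 191/6*x_2 - 403/45
  leading term x_1*x_2: subtract (37/36)·f_2 from 37/6*x_1*x_2 - 13/9*x_1 + 25/4*x_2**3 + 44/15*x_2**2 - 191/6*x_2 - 403/45 → -7/2*x_1 + 25/4*x_2**3 + 731/60*x_2**2 - 191/6*x_2 - 947/30
  leading term x_1: no divisor's leading term divides it; move -7/2*x_1 to the remainder.
  leading term x_2**3: no divisor's leading term divides it; move 25/4*x_2**3 to the remainder.
  leading term x_2**2: no divisor's leading term divides it; move 731/60*x_2**2 to the remainder.
  leading term x_2: no divisor's leading term divides it; move -191/6*x_2 to the remainder.
  leading term 1: no divisor's leading term divides it; move -947/30 to the remainder.
  remainder -7/2*x_1 + 25/4*x_2**3 + 731/60*x_2**2 - 191/6*x_2 - 947/30 ≠ 0; add h_4 = -7/2*x_1 + 25/4*x_2**3 + 731/60*x_2**2 - 191/6*x_2 - 947/30 to the basis.

S(f_1,f_3): lcm = x_1**2*x_2. S = -x_1**2 + 11/3*x_1*x_2 + 9*x_1 + 4*x_2**3 + 8/5*x_2**2 - 403/15*x_2.
  leading term x_1**2: subtract (-4/3)·f_1 from -x_1**2 + 11/3*x_1*x_2 + 9*x_1 + 4*x_2**3 + 8/5*x_2**2 - 403/15*x_2 → 11/3*x_1*x_2 + 47/3*x_1 + 4*x_2**3 + 28/5*x_2**2 - 379/15*x_2 - 403/15
  leading term x_1*x_2: subtract (11/18)·f_2 from 11/3*x_1*x_2 + 47/3*x_1 + 4*x_2**3 + 28/5*x_2**2 - 379/15*x_2 - 403/15 → 130/9*x_1 + 4*x_2**3 + 111/10*x_2**2 - 379/15*x_2 - 1814/45
  leading term x_1: subtract (-260/63)·h_4 from 130/9*x_1 + 4*x_2**3 + 111/10*x_2**2 - 379/15*x_2 - 1814/45 → 1877/63*x_2**3 + 116009/1890*x_2**2 - 148027/945*x_2 - 161204/945
  leading term x_2**3: no divisor's leading term divides it; move 1877/63*x_2**3 to the remainder.
  leading term x_2**2: no divisor's leading term divides it; move 116009/1890*x_2**2 to the remainder.
  leading term x_2: no divisor's leading term divides it; move -148027/945*x_2 to the remainder.
  leading term 1: no divisor's leading term divides it; move -161204/945 to the remainder.
  remainder 1877/63*x_2**3 + 116009/1890*x_2**2 - 148027/945*x_2 - 161204/945 ≠ 0; add h_5 = 1877/63*x_2**3 + 116009/1890*x_2**2 - 148027/945*x_2 - 161204/945 to the basis.

S(f_2,f_3): lcm = x_1*x_2. S = -2/3*x_1 - 3/2*x_2**2 - 3*x_2 + 38/3.
  leading term x_1: subtract (4/21)·h_4 from -2/3*x_1 - 3/2*x_2**2 - 3*x_2 + 38/3 → -25/21*x_2**3 - 2407/630*x_2**2 + 193/63*x_2 + 5884/315
  leading term x_2**3: subtract (-75/1877)·h_5 from -25/21*x_2**3 - 2407/630*x_2**2 + 193/63*x_2 + 5884/315 → -12839/9385*x_2**2 - 5998/1877*x_2 + 111336/9385
  leading term x_2**2: no divisor's leading term divides it; move -12839/9385*x_2**2 to the remainder.
  leading term x_2: no divisor's leading term divides it; move -5998/1877*x_2 to the remainder.
  leading term 1: no divisor's leading term divides it; move 111336/9385 to the remainder.
  remainder -12839/9385*x_2**2 - 5998/1877*x_2 + 111336/9385 ≠ 0; add h_6 = -12839/9385*x_2**2 - 5998/1877*x_2 + 111336/9385 to the basis.

S(f_1,h_4): lcm = x_1**2. S = 25/14*x_1*x_2**3 + 731/210*x_1*x_2**2 - 191/21*x_1*x_2 - 247/105*x_1 + 4*x_2**2 + 8/5*x_2 - 403/15.
  leading term x_1*x_2**3: subtract (25/84*x_2**2)·f_2 from 25/14*x_1*x_2**3 + 731/210*x_1*x_2**2 - 191/21*x_1*x_2 - 247/105*x_1 + 4*x_2**2 + 8/5*x_2 - 403/15 → 101/35*x_1*x_2**2 - 191/21*x_1*x_2 - 247/105*x_1 + 75/28*x_2**4 - 107/42*x_2**2 + 8/5*x_2 - 403/15
  leading term x_1*x_2**2: subtract (101/210*x_2)·f_2 from 101/35*x_1*x_2**2 - 191/21*x_1*x_2 - 247/105*x_1 + 75/28*x_2**4 - 107/42*x_2**2 + 8/5*x_2 - 403/15 → -352/35*x_1*x_2 - 247/105*x_1 + 75/28*x_2**4 + 303/70*x_2**3 - 107/42*x_2**2 - 943/105*x_2 - 403/15
  leading term x_1*x_2: subtract (-176/105)·f_2 from -352/35*x_1*x_2 - 247/105*x_1 + 75/28*x_2**4 + 303/70*x_2**3 - 107/42*x_2**2 - 943/105*x_2 - 403/15 → x_1 + 75/28*x_2**4 + 303/70*x_2**3 - 529/30*x_2**2 - 943/105*x_2 + 1051/105
  leading term x_1: subtract (-2/7)·h_4 from x_1 + 75/28*x_2**4 + 303/70*x_2**3 - 529/30*x_2**2 - 943/105*x_2 + 1051/105 → 75/28*x_2**4 + 214/35*x_2**3 - 1486/105*x_2**2 - 1898/105*x_2 + 104/105
  leading term x_2**4: subtract (675/7508*x_2)·h_5 from 75/28*x_2**4 + 214/35*x_2**3 - 1486/105*x_2**2 - 1898/105*x_2 + 104/105 → 313199/525560*x_2**3 - 54863/788340*x_2**2 - 539971/197085*x_2 + 104/105
  leading term x_2**3: subtract (2818791/140925160)·h_5 from 313199/525560*x_2**3 - 54863/788340*x_2**2 - 539971/197085*x_2 + 104/105 → -1828259991/1409251600*x_2**2 + 277185033/704625800*x_2 + 775537479/176156450
  leading term x_2**2: subtract (1828259991/1927904240)·h_6 from -1828259991/1409251600*x_2**2 + 277185033/704625800*x_2 + 775537479/176156450 → 4125404529/1204940150*x_2 - 4125404529/602470075
  leading term x_2: no divisor's leading term divides it; move 4125404529/1204940150*x_2 to the remainder.
  leading term 1: no divisor's leading term divides it; move -4125404529/602470075 to the remainder.
  remainder 4125404529/1204940150*x_2 - 4125404529/602470075 ≠ 0; add h_7 = 4125404529/1204940150*x_2 - 4125404529/602470075 to the basis.

The other S-polynomials (S(f_2,h_4), S(f_3,h_4), S(f_1,h_5), S(f_2,h_5), S(f_3,h_5), S(h_4,h_5), S(f_1,h_6), S(f_2,h_6), S(f_3,h_6), S(h_4,h_6), S(h_5,h_6), S(f_1,h_7), S(f_2,h_7), S(f_3,h_7), S(h_4,h_7), S(h_5,h_7), S(h_6,h_7)) all reduce to 0 modulo the current basis, so we have a Gröbner basis.
Inter-reduce: drop elements whose leading term is divisible by another's, tail-reduce, and make monic.
Reduced Gröbner basis: {x_1 - 1, x_2 - 2}.
Label its elements g_1 = x_1 - 1, g_2 = x_2 - 2.

Reduce p = 4*x_1**2 - 2*x_1*x_2 + 2*x_1 - x_2**2 + 2 modulo G:
  leading term x_1**2: subtract (4*x_1)·g_1 from 4*x_1**2 - 2*x_1*x_2 + 2*x_1 - x_2**2 + 2 → -2*x_1*x_2 + 6*x_1 - x_2**2 + 2
  leading term x_1*x_2: subtract (-2*x_2)·g_1 from -2*x_1*x_2 + 6*x_1 - x_2**2 + 2 → 6*x_1 - x_2**2 - 2*x_2 + 2
  leading term x_1: subtract (6)·g_1 from 6*x_1 - x_2**2 - 2*x_2 + 2 → -x_2**2 - 2*x_2 + 8
  leading term x_2**2: subtract (-x_2)·g_2 from -x_2**2 - 2*x_2 + 8 → -4*x_2 + 8
  leading term x_2: subtract (-4)·g_2 from -4*x_2 + 8 → 0
  normal form = 0.
Since the normal form is 0, p ∈ I.

4*x_1**2 - 2*x_1*x_2 + 2*x_1 - x_2**2 + 2 lies in I (it reduces to 0).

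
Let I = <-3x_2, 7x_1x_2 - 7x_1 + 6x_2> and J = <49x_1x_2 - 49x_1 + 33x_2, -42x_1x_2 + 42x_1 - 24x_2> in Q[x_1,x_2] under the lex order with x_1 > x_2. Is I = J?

Since reduced Gröbner bases are canonical representatives of ideals under a given ordering, it suffices to compute and compare them.
Buchberger on the first generating set:
f_1 = -3x_2, LT = x_2.
f_2 = 7x_1x_2 - 7x_1 + 6x_2, LT = x_1x_2.

S(f_1,f_2): lcm = x_1x_2. S = x_1 - 6/7x_2.
  reduce S modulo (f_1, f_2):
  remainder x_1 ≠ 0; add g_3 = x_1 to the basis.

The other S-polynomials (S(f_1,g_3), S(f_2,g_3)) all reduce to 0 modulo the current basis, so we have a Gröbner basis.
Inter-reduce: drop elements whose leading term is divisible by another's, tail-reduce, and make monic.
Reduced Gröbner basis: {x_1, x_2}.

Buchberger on the second generating set:
h_1 = 49x_1x_2 - 49x_1 + 33x_2, LT = x_1x_2.
h_2 = -42x_1x_2 + 42x_1 - 24x_2, LT = x_1x_2.

S(h_1,h_2): lcm = x_1x_2. S = 5/49x_2.
  reduce S modulo (h_1, h_2):
  remainder 5/49x_2 ≠ 0; add k_3 = 5/49x_2 to the basis.

S(h_1,k_3): lcm = x_1x_2. S = -x_1 + 33/49x_2.
  reduce S modulo (h_1, h_2, k_3):
  remainder -x_1 ≠ 0; add k_4 = -x_1 to the basis.

The other S-polynomials (S(h_2,k_3), S(h_1,k_4), S(h_2,k_4), S(k_3,k_4)) all reduce to 0 modulo the current basis, so we have a Gröbner basis.
Inter-reduce: drop elements whose leading term is divisible by another's, tail-reduce, and make monic.
Reduced Gröbner basis: {x_1, x_2}.

These coincide, so the ideals are equal.

Yes, the ideals are equal.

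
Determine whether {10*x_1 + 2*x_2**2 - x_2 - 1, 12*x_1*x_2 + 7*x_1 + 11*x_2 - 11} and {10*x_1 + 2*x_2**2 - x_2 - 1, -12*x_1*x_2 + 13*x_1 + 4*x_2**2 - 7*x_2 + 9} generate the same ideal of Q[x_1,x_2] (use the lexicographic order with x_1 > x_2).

No, the ideals differ.

Since reduced Gröbner bases are canonical representatives of ideals under a given ordering, it suffices to compute and compare them.
Buchberger on the first generating set:
f_1 = 10*x_1 + 2*x_2**2 - x_2 - 1, LT = x_1.
f_2 = 12*x_1*x_2 + 7*x_1 + 11*x_2 - 11, LT = x_1*x_2.

S(f_1,f_2): lcm = x_1*x_2. S = -7/12*x_1 + 1/5*x_2**3 - 1/10*x_2**2 - 61/60*x_2 + 11/12.
  leading term x_1: subtract (-7/120)·f_1 from -7/12*x_1 + 1/5*x_2**3 - 1/10*x_2**2 - 61/60*x_2 + 11/12 → 1/5*x_2**3 + 1/60*x_2**2 - 43/40*x_2 + 103/120
  leading term x_2**3: no divisor's leading term divides it; move 1/5*x_2**3 to the remainder.
  leading term x_2**2: no divisor's leading term divides it; move 1/60*x_2**2 to the remainder.
  leading term x_2: no divisor's leading term divides it; move -43/40*x_2 to the remainder.
  leading term 1: no divisor's leading term divides it; move 103/120 to the remainder.
  remainder 1/5*x_2**3 + 1/60*x_2**2 - 43/40*x_2 + 103/120 ≠ 0; add g_3 = 1/5*x_2**3 + 1/60*x_2**2 - 43/40*x_2 + 103/120 to the basis.

The other S-polynomials (S(f_1,g_3), S(f_2,g_3)) all reduce to 0 modulo the current basis, so we have a Gröbner basis.
Inter-reduce: drop elements whose leading term is divisible by another's, tail-reduce, and make monic.
Reduced Gröbner basis: {x_1 + 1/5*x_2**2 - 1/10*x_2 - 1/10, x_2**3 + 1/12*x_2**2 - 43/8*x_2 + 103/24}.

Buchberger on the second generating set:
h_1 = 10*x_1 + 2*x_2**2 - x_2 - 1, LT = x_1.
h_2 = -12*x_1*x_2 + 13*x_1 + 4*x_2**2 - 7*x_2 + 9, LT = x_1*x_2.

S(h_1,h_2): lcm = x_1*x_2. S = 13/12*x_1 + 1/5*x_2**3 + 7/30*x_2**2 - 41/60*x_2 + 3/4.
  leading term x_1: subtract (13/120)·h_1 from 13/12*x_1 + 1/5*x_2**3 + 7/30*x_2**2 - 41/60*x_2 + 3/4 → 1/5*x_2**3 + 1/60*x_2**2 - 23/40*x_2 + 103/120
  leading term x_2**3: no divisor's leading term divides it; move 1/5*x_2**3 to the remainder.
  leading term x_2**2: no divisor's leading term divides it; move 1/60*x_2**2 to the remainder.
  leading term x_2: no divisor's leading term divides it; move -23/40*x_2 to the remainder.
  leading term 1: no divisor's leading term divides it; move 103/120 to the remainder.
  remainder 1/5*x_2**3 + 1/60*x_2**2 - 23/40*x_2 + 103/120 ≠ 0; add k_3 = 1/5*x_2**3 + 1/60*x_2**2 - 23/40*x_2 + 103/120 to the basis.

The other S-polynomials (S(h_1,k_3), S(h_2,k_3)) all reduce to 0 modulo the current basis, so we have a Gröbner basis.
Inter-reduce: drop elements whose leading term is divisible by another's, tail-reduce, and make monic.
Reduced Gröbner basis: {x_1 + 1/5*x_2**2 - 1/10*x_2 - 1/10, x_2**3 + 1/12*x_2**2 - 23/8*x_2 + 103/24}.

The bases are distinct; the ideals are different.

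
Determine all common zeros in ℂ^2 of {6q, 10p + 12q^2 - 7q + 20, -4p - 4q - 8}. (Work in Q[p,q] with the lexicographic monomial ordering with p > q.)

{(-2, 0)}

Compute a lex Gröbner basis by Buchberger's algorithm.
f_1 = 6q, LT = q.
f_2 = 10p + 12q^2 - 7q + 20, LT = p.
f_3 = -4p - 4q - 8, LT = p.

The S-polynomials (S(f_1,f_2), S(f_1,f_3), S(f_2,f_3)) all reduce to 0 modulo the current basis, so we have a Gröbner basis.
Inter-reduce: drop elements whose leading term is divisible by another's, tail-reduce, and make monic.
Reduced Gröbner basis: {p + 2, q}.

Since the basis is lex-ordered, q is univariate in q. Its roots are {0}. Back-substituting each root into the other basis elements fixes the other coordinates.
  q = 0: the earlier basis element becomes p + 2 = 0, giving p = -2 — point (-2, 0).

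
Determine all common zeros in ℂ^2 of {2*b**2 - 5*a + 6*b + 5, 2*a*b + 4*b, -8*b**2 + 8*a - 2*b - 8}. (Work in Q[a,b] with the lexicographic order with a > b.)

Compute a lex Gröbner basis by Buchberger's algorithm.
f_1 = -5*a + 2*b**2 + 6*b + 5, LT = a.
f_2 = 2*a*b + 4*b, LT = a*b.
f_3 = 8*a - 8*b**2 - 2*b - 8, LT = a.

S(f_1,f_2): lcm = a*b. S = -2/5*b**3 - 6/5*b**2 - 3*b.
  leading term b**3: no divisor's leading term divides it; move -2/5*b**3 to the remainder.
  leading term b**2: no divisor's leading term divides it; move -6/5*b**2 to the remainder.
  leading term b: no divisor's leading term divides it; move -3*b to the remainder.
  remainder -2/5*b**3 - 6/5*b**2 - 3*b ≠ 0; add h_4 = -2/5*b**3 - 6/5*b**2 - 3*b to the basis.

S(f_1,f_3): lcm = a. S = 3/5*b**2 - 19/20*b.
  leading term b**2: no divisor's leading term divides it; move 3/5*b**2 to the remainder.
  leading term b: no divisor's leading term divides it; move -19/20*b to the remainder.
  remainder 3/5*b**2 - 19/20*b ≠ 0; add h_5 = 3/5*b**2 - 19/20*b to the basis.

S(f_2,f_3): lcm = a*b. S = b**3 + 1/4*b**2 + 3*b.
  leading term b**3: subtract (-5/2)·h_4 from b**3 + 1/4*b**2 + 3*b → -11/4*b**2 - 9/2*b
  leading term b**2: subtract (-55/12)·h_5 from -11/4*b**2 - 9/2*b → -425/48*b
  leading term b: no divisor's leading term divides it; move -425/48*b to the remainder.
  remainder -425/48*b ≠ 0; add h_6 = -425/48*b to the basis.

The other S-polynomials (S(f_1,h_4), S(f_2,h_4), S(f_3,h_4), S(f_1,h_5), S(f_2,h_5), S(f_3,h_5), S(h_4,h_5), S(f_1,h_6), S(f_2,h_6), S(f_3,h_6), S(h_4,h_6), S(h_5,h_6)) all reduce to 0 modulo the current basis, so we have a Gröbner basis.
Inter-reduce: drop elements whose leading term is divisible by another's, tail-reduce, and make monic.
Reduced Gröbner basis: {a - 1, b}.

The lex basis is triangular: the last element involves only b. Solving b = 0 gives b ∈ {0}; substituting each value into the earlier elements determines the remaining variables.
  b = 0: the earlier basis element becomes a - 1 = 0, giving a = 1 — point (1, 0).

{(1, 0)}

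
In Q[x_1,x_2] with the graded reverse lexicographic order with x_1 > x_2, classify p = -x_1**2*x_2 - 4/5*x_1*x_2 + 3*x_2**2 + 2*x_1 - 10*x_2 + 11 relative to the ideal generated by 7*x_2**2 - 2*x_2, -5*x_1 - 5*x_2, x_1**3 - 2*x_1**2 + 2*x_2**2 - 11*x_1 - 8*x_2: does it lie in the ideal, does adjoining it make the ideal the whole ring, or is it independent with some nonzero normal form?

Adjoining -x_1**2*x_2 - 4/5*x_1*x_2 + 3*x_2**2 + 2*x_1 - 10*x_2 + 11 makes the ideal the whole ring: the system is inconsistent.

First compute the reduced Gröbner basis of I by Buchberger's algorithm.
f_1 = 7*x_2**2 - 2*x_2, LT = x_2**2.
f_2 = -5*x_1 - 5*x_2, LT = x_1.
f_3 = x_1**3 - 2*x_1**2 + 2*x_2**2 - 11*x_1 - 8*x_2, LT = x_1**3.

S(f_2,f_3): lcm = x_1**3. S = x_1**2*x_2 + 2*x_1**2 - 2*x_2**2 + 11*x_1 + 8*x_2.
  leading term x_1**2*x_2: subtract (-1/5*x_1*x_2)·f_2 from x_1**2*x_2 + 2*x_1**2 - 2*x_2**2 + 11*x_1 + 8*x_2 → -x_1*x_2**2 + 2*x_1**2 - 2*x_2**2 + 11*x_1 + 8*x_2
  leading term x_1*x_2**2: subtract (-1/7*x_1)·f_1 from -x_1*x_2**2 + 2*x_1**2 - 2*x_2**2 + 11*x_1 + 8*x_2 → 2*x_1**2 - 2/7*x_1*x_2 - 2*x_2**2 + 11*x_1 + 8*x_2
  leading term x_1**2: subtract (-2/5*x_1)·f_2 from 2*x_1**2 - 2/7*x_1*x_2 - 2*x_2**2 + 11*x_1 + 8*x_2 → -16/7*x_1*x_2 - 2*x_2**2 + 11*x_1 + 8*x_2
  leading term x_1*x_2: subtract (16/35*x_2)·f_2 from -16/7*x_1*x_2 - 2*x_2**2 + 11*x_1 + 8*x_2 → 2/7*x_2**2 + 11*x_1 + 8*x_2
  leading term x_2**2: subtract (2/49)·f_1 from 2/7*x_2**2 + 11*x_1 + 8*x_2 → 11*x_1 + 396/49*x_2
  leading term x_1: subtract (-11/5)·f_2 from 11*x_1 + 396/49*x_2 → -143/49*x_2
  leading term x_2: no divisor's leading term divides it; move -143/49*x_2 to the remainder.
  remainder -143/49*x_2 ≠ 0; add h_4 = -143/49*x_2 to the basis.

The other S-polynomials (S(f_1,f_2), S(f_1,f_3), S(f_1,h_4), S(f_2,h_4), S(f_3,h_4)) all reduce to 0 modulo the current basis, so we have a Gröbner basis.
Inter-reduce: drop elements whose leading term is divisible by another's, tail-reduce, and make monic.
Reduced Gröbner basis: {x_1, x_2}.
Label its elements g_1 = x_1, g_2 = x_2.

Reduce p = -x_1**2*x_2 - 4/5*x_1*x_2 + 3*x_2**2 + 2*x_1 - 10*x_2 + 11 modulo G:
  leading term x_1**2*x_2: subtract (-x_1*x_2)·g_1 from -x_1**2*x_2 - 4/5*x_1*x_2 + 3*x_2**2 + 2*x_1 - 10*x_2 + 11 → -4/5*x_1*x_2 + 3*x_2**2 + 2*x_1 - 10*x_2 + 11
  leading term x_1*x_2: subtract (-4/5*x_2)·g_1 from -4/5*x_1*x_2 + 3*x_2**2 + 2*x_1 - 10*x_2 + 11 → 3*x_2**2 + 2*x_1 - 10*x_2 + 11
  leading term x_2**2: subtract (3*x_2)·g_2 from 3*x_2**2 + 2*x_1 - 10*x_2 + 11 → 2*x_1 - 10*x_2 + 11
  leading term x_1: subtract (2)·g_1 from 2*x_1 - 10*x_2 + 11 → -10*x_2 + 11
  leading term x_2: subtract (-10)·g_2 from -10*x_2 + 11 → 11
  leading term 1: no divisor's leading term divides it; move 11 to the remainder.
  normal form = 11.
The normal form is nonzero, so p ∉ I. Since p minus its normal form lies in I, I + (p) = I + (r) where r = 11; decide whether this ideal is the whole ring.
Here r = 11 is a nonzero constant, hence a unit: 1 ∈ I + (p), the Gröbner basis of I + (p) is {1}, and the enlarged system has no common solution — adjoining p is inconsistent.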